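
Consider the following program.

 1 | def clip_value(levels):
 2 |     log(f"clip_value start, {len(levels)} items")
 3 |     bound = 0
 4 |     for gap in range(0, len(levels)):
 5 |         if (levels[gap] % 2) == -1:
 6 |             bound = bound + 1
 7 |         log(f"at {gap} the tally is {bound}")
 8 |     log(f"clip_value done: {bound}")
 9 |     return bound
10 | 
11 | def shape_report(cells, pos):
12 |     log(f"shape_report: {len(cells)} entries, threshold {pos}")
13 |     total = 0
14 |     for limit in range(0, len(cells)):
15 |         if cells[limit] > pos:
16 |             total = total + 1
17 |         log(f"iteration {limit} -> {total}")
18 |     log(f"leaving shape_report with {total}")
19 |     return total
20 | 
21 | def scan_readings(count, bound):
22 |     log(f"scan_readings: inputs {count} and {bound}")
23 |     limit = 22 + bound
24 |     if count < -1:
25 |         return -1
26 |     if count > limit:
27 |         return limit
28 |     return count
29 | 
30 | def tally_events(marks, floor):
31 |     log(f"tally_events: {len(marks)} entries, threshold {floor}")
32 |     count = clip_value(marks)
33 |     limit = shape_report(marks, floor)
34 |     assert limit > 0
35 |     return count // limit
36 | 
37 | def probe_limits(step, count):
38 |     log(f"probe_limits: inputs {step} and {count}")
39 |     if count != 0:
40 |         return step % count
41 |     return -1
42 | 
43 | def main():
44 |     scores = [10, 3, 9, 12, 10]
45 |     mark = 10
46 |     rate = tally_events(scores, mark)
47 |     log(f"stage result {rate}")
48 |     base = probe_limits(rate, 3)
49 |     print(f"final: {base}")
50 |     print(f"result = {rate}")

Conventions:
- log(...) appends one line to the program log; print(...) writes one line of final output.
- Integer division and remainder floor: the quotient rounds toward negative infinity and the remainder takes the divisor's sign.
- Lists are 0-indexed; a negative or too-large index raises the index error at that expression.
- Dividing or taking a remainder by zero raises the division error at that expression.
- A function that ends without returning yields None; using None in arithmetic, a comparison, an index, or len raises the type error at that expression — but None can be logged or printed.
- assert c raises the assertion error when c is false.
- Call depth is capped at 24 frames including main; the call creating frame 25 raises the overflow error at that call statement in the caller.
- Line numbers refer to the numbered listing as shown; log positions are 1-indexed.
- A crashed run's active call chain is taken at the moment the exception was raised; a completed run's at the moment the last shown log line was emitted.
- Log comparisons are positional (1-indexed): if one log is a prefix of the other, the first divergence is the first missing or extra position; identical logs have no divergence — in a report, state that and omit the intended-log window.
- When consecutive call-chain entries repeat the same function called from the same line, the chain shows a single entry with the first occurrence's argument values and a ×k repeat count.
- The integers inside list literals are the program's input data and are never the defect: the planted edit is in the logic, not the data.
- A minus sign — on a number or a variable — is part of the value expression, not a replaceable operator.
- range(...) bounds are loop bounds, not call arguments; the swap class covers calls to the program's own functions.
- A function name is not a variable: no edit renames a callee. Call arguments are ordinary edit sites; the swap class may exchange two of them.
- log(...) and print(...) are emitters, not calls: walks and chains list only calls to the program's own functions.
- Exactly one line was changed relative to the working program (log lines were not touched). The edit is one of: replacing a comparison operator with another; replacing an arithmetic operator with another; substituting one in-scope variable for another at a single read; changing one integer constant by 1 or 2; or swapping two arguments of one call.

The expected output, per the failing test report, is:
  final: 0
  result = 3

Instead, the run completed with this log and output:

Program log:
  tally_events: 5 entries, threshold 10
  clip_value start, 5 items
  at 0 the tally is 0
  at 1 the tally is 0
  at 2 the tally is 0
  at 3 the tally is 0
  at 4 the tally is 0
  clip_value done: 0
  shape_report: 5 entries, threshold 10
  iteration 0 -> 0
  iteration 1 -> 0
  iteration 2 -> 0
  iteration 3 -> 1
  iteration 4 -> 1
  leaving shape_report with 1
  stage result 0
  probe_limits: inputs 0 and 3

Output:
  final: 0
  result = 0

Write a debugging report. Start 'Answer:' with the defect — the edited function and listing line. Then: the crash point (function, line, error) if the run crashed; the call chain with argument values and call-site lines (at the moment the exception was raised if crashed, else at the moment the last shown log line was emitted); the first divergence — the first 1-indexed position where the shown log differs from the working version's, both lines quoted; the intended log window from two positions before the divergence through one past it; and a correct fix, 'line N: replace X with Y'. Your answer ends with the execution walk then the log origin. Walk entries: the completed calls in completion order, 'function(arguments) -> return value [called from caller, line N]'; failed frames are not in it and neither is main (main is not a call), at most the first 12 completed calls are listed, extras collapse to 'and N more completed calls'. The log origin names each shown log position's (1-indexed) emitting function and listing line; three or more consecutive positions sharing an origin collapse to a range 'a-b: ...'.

Answer: the defect is in clip_value at line 5.
Key fact: The log first diverges at position 3: the faulty run prints 'at 0 the tally is 0' where the working version prints 'at 0 the tally is 1'.
Call chain: main -> probe_limits(0, 3) (called at line 48).
First divergence: position 3 — shown 'at 0 the tally is 0', intended 'at 0 the tally is 1'.
Intended log window:
  1: tally_events: 5 entries, threshold 10
  2: clip_value start, 5 items
  3: at 0 the tally is 1
  4: at 1 the tally is 1
Execution walk:
  clip_value([10, 3, 9, 12, 10]) -> 0  [called from tally_events, line 32]
  shape_report([10, 3, 9, 12, 10], 10) -> 1  [called from tally_events, line 33]
  tally_events([10, 3, 9, 12, 10], 10) -> 0  [called from main, line 46]
  probe_limits(0, 3) -> 0  [called from main, line 48]
Log origin:
  1: emitted by tally_events (line 31)
  2: emitted by clip_value (line 2)
  3-7: emitted by clip_value (line 7)
  8: emitted by clip_value (line 8)
  9: emitted by shape_report (line 12)
  10-14: emitted by shape_report (line 17)
  15: emitted by shape_report (line 18)
  16: emitted by main (line 47)
  17: emitted by probe_limits (line 38)
A correct fix: line 5: replace `-1` with `0`.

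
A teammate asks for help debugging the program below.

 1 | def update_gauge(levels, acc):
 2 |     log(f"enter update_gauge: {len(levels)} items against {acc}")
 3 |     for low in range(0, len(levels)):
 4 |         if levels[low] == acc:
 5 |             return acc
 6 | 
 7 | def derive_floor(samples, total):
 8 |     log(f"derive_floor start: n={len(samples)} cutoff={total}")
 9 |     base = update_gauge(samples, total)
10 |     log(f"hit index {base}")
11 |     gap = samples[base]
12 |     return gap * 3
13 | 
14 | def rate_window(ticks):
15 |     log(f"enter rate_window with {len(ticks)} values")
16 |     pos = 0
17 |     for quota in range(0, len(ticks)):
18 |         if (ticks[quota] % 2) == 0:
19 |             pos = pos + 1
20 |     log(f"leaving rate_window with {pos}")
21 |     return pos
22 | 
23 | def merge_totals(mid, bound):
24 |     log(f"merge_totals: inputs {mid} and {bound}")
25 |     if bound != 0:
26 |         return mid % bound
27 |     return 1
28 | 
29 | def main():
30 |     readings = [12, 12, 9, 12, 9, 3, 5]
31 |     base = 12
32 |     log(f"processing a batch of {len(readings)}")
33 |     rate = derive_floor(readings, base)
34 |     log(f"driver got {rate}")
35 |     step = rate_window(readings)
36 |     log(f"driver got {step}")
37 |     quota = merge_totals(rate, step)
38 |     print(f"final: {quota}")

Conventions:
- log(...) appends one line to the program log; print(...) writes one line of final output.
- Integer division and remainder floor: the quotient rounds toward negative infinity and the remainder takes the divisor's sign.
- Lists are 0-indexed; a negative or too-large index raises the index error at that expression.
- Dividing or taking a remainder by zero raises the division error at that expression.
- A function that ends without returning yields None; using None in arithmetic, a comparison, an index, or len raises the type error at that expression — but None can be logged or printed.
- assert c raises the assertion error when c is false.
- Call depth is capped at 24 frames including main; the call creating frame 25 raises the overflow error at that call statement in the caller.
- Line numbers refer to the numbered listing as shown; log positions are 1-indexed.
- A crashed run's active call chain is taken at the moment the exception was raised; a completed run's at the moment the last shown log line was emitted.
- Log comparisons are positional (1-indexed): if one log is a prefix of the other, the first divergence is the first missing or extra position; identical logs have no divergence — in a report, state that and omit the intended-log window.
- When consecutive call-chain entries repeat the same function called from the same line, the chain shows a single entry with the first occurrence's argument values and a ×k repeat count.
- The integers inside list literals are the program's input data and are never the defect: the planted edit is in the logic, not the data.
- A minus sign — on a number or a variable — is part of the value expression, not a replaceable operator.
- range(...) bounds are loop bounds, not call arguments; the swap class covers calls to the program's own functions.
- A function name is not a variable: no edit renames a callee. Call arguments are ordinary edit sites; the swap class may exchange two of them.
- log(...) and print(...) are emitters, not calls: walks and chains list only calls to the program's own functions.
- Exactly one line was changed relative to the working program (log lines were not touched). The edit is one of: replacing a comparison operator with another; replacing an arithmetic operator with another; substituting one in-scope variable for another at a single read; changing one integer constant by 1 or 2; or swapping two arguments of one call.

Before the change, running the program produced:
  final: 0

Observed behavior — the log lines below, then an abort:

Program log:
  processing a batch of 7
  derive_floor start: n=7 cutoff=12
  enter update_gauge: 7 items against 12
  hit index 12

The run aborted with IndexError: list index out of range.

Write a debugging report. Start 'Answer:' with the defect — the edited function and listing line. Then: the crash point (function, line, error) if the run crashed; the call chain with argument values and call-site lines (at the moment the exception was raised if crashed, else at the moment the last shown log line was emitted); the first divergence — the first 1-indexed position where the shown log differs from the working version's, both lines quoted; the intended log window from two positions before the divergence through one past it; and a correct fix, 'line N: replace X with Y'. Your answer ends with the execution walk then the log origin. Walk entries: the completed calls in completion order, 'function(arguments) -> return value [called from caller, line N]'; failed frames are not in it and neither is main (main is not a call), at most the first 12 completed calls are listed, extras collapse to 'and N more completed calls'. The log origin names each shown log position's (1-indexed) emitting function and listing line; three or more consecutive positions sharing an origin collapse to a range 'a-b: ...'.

Answer: the defect is in update_gauge at line 5.
Key observation: Position 4 is the first bad log line: 'hit index 12' should read 'hit index 0'.
Crash: derive_floor, line 11, IndexError.
Call chain: main -> derive_floor([12, 12, 9, 12, 9, 3, 5], 12) (called at line 33).
First divergence: position 4 — shown 'hit index 12', intended 'hit index 0'.
Intended log window:
  2: derive_floor start: n=7 cutoff=12
  3: enter update_gauge: 7 items against 12
  4: hit index 0
  5: driver got 36
Execution walk:
  update_gauge([12, 12, 9, 12, 9, 3, 5], 12) -> 12  [called from derive_floor, line 9]
Origin of each log line:
  1: emitted by main (line 32)
  2: emitted by derive_floor (line 8)
  3: emitted by update_gauge (line 2)
  4: emitted by derive_floor (line 10)
A correct fix: line 5: replace `acc` with `low`.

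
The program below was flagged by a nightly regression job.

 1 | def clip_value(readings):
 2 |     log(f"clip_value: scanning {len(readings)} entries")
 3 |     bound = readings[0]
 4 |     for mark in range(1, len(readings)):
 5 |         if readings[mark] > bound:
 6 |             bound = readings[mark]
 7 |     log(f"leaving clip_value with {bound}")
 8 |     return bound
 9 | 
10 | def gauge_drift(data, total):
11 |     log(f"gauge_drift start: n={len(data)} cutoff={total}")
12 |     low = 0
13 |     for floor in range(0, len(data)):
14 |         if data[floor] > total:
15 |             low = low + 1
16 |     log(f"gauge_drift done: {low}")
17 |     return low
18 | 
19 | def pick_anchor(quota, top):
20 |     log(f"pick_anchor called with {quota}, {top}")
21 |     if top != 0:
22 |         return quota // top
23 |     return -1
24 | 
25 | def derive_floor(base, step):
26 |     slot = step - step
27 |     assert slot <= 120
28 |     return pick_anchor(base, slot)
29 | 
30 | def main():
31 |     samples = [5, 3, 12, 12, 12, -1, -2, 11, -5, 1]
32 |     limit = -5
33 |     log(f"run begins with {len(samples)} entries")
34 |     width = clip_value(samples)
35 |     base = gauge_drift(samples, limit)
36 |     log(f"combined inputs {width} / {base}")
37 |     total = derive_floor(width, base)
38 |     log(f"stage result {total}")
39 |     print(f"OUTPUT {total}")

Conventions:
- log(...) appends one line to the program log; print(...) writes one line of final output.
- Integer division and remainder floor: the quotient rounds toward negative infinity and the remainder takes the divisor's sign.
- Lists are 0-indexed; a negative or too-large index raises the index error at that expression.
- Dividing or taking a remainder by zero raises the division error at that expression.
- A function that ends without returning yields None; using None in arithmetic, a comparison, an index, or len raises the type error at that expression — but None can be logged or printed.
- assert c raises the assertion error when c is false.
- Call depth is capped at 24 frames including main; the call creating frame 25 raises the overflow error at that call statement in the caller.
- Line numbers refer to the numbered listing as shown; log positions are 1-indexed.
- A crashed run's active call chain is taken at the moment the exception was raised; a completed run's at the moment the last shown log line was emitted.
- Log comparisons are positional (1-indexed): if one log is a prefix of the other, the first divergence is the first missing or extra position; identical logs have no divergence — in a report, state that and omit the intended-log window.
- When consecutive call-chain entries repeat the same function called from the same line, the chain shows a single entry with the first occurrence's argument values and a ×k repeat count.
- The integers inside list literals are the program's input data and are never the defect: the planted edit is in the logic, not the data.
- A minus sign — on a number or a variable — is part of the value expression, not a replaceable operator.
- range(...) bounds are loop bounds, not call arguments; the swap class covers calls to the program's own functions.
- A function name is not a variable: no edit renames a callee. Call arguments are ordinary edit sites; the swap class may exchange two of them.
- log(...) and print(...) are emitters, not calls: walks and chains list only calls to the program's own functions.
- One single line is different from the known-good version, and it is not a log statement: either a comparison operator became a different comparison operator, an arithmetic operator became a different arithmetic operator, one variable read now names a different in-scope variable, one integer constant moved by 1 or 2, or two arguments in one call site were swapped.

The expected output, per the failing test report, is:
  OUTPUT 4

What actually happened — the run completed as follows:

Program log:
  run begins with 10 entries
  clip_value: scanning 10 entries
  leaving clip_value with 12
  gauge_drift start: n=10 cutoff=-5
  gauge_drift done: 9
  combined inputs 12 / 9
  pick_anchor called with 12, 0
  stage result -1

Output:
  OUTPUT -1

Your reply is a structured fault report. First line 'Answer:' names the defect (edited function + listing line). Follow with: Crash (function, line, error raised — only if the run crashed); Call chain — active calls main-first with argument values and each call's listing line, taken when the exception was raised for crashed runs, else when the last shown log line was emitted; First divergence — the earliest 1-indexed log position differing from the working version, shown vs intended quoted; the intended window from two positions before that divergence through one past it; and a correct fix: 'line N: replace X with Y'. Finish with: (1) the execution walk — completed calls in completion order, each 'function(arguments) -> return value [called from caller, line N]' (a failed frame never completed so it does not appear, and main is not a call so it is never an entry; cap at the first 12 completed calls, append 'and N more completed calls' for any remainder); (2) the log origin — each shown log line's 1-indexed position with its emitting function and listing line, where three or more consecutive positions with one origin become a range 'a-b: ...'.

Answer: the defect is in derive_floor at line 26.
Key observation: At log position 7 the runs split — shown 'pick_anchor called with 12, 0', but the working version logs 'pick_anchor called with 12, 3'.
Call chain: main.
First divergence: position 7 — the shown line 'pick_anchor called with 12, 0' should read 'pick_anchor called with 12, 3'.
Intended log window:
  5: gauge_drift done: 9
  6: combined inputs 12 / 9
  7: pick_anchor called with 12, 3
  8: stage result 4
Execution walk:
  clip_value([5, 3, 12, 12, 12, -1, -2, 11, -5, 1]) -> 12  [called from main, line 34]
  gauge_drift([5, 3, 12, 12, 12, -1, -2, 11, -5, 1], -5) -> 9  [called from main, line 35]
  pick_anchor(12, 0) -> -1  [called from derive_floor, line 28]
  derive_floor(12, 9) -> -1  [called from main, line 37]
Origin of each log line:
  1: from main, line 33
  2: from clip_value, line 2
  3: from clip_value, line 7
  4: from gauge_drift, line 11
  5: from gauge_drift, line 16
  6: from main, line 36
  7: from pick_anchor, line 20
  8: from main, line 38
A correct fix: line 26: replace `step - step` with `base - step`.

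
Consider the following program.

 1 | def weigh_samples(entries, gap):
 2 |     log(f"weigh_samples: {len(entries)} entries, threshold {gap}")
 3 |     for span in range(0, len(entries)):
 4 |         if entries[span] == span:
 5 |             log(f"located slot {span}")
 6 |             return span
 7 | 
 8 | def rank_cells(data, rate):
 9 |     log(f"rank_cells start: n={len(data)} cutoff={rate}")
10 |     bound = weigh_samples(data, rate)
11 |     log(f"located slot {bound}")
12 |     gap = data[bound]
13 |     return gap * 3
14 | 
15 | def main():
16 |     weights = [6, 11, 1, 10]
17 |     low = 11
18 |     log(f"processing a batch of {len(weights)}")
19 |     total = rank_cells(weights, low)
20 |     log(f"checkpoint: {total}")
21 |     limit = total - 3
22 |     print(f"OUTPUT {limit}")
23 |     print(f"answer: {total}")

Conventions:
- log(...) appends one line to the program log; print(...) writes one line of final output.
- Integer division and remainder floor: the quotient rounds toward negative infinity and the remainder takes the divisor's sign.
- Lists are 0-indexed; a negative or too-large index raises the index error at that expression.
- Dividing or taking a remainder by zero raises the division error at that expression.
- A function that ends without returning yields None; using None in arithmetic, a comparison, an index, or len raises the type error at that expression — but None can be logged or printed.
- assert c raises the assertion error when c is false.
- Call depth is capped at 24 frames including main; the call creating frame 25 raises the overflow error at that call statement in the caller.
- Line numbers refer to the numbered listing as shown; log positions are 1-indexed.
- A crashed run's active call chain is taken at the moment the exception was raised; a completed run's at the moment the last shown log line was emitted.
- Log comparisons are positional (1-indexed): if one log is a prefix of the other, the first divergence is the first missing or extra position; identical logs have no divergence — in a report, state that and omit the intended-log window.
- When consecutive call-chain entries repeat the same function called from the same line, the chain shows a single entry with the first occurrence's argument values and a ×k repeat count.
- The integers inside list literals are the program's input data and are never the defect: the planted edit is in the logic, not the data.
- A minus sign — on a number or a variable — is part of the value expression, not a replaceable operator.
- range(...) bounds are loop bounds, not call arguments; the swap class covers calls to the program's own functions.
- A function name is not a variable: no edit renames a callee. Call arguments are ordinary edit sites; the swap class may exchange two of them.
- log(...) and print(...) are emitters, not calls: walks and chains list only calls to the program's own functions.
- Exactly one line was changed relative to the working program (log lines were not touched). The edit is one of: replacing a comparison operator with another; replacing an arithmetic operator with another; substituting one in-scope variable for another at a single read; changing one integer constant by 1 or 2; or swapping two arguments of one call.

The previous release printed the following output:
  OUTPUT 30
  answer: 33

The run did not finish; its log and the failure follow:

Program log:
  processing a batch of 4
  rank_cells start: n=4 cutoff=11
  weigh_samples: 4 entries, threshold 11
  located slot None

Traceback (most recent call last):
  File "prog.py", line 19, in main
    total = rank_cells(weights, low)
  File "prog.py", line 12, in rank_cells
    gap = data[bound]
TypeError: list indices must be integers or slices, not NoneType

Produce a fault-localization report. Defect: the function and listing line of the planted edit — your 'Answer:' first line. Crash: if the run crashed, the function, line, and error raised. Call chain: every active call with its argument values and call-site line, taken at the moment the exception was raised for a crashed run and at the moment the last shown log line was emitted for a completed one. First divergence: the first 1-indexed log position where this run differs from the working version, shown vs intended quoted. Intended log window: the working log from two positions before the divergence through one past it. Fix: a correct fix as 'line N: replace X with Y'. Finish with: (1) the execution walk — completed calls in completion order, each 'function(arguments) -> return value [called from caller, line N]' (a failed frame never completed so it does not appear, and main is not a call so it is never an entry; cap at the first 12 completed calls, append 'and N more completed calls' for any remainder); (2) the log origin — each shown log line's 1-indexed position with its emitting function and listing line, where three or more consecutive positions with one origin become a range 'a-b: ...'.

Answer: the defect is in weigh_samples at line 4.
Key observation: Position 4 is the first bad log line: 'located slot None' should read 'located slot 1'.
Crash: rank_cells, line 12, TypeError.
Call chain: main -> rank_cells([6, 11, 1, 10], 11) (called at line 19).
First divergence: at position 4 the run shows 'located slot None' where the working version logs 'located slot 1'.
Intended log window:
  2: rank_cells start: n=4 cutoff=11
  3: weigh_samples: 4 entries, threshold 11
  4: located slot 1
  5: located slot 1
Execution walk:
  weigh_samples([6, 11, 1, 10], 11) -> None  [called from rank_cells, line 10]
Log origin:
  1 — main, line 18
  2 — rank_cells, line 9
  3 — weigh_samples, line 2
  4 — rank_cells, line 11
A correct fix: line 4: replace `entries[span] == span` with `entries[span] == gap`.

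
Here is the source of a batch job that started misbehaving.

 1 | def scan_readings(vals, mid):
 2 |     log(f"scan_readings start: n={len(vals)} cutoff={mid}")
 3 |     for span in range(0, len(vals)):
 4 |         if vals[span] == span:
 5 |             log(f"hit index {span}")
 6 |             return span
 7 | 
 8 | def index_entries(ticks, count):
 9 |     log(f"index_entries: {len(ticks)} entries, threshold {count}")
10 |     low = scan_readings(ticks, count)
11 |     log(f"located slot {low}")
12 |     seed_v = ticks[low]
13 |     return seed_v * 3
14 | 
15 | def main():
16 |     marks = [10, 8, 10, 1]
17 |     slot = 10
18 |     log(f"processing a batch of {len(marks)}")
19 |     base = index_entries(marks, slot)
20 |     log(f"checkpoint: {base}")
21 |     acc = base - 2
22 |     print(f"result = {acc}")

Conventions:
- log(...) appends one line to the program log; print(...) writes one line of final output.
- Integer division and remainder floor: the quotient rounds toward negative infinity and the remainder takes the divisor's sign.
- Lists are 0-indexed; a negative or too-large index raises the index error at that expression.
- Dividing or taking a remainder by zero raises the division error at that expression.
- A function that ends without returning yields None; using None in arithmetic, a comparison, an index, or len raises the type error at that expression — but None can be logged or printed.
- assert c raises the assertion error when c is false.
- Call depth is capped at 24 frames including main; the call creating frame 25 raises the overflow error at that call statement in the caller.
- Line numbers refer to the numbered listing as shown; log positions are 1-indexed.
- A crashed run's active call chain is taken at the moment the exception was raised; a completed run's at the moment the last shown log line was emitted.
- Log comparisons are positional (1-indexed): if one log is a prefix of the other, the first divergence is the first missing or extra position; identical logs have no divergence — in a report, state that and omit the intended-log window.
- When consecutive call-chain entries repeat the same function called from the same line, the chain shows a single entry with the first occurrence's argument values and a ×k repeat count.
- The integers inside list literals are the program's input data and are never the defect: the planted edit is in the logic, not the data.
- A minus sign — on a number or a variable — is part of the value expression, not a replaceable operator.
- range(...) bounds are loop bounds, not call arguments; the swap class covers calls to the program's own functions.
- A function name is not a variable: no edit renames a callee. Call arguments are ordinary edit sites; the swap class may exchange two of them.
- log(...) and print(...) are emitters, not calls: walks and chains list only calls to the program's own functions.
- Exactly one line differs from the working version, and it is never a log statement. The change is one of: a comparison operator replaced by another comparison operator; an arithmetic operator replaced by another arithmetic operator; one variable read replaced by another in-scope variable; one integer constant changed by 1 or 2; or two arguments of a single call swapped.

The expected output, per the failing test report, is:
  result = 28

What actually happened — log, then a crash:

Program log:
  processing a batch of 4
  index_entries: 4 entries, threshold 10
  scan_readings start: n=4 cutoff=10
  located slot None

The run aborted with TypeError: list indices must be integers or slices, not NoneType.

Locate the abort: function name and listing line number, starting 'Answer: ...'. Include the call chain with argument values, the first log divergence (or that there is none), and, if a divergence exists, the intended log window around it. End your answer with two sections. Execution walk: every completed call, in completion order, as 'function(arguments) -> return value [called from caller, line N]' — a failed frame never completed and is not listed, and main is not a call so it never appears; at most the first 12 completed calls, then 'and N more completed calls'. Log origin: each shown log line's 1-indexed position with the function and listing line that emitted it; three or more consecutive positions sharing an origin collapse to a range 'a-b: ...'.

Answer: the error was raised in index_entries, line 12.
The tell: The earliest visible damage is log position 4 — 'located slot None' rather than the intended 'hit index 0'.
Call chain: main -> index_entries([10, 8, 10, 1], 10) (called at line 19).
First divergence: position 4 — the shown line 'located slot None' should read 'hit index 0'.
Intended log window:
  2: index_entries: 4 entries, threshold 10
  3: scan_readings start: n=4 cutoff=10
  4: hit index 0
  5: located slot 0
Execution walk:
  scan_readings([10, 8, 10, 1], 10) -> None  [called from index_entries, line 10]
Log origin:
  1: logged in main at line 18
  2: logged in index_entries at line 9
  3: logged in scan_readings at line 2
  4: logged in index_entries at line 11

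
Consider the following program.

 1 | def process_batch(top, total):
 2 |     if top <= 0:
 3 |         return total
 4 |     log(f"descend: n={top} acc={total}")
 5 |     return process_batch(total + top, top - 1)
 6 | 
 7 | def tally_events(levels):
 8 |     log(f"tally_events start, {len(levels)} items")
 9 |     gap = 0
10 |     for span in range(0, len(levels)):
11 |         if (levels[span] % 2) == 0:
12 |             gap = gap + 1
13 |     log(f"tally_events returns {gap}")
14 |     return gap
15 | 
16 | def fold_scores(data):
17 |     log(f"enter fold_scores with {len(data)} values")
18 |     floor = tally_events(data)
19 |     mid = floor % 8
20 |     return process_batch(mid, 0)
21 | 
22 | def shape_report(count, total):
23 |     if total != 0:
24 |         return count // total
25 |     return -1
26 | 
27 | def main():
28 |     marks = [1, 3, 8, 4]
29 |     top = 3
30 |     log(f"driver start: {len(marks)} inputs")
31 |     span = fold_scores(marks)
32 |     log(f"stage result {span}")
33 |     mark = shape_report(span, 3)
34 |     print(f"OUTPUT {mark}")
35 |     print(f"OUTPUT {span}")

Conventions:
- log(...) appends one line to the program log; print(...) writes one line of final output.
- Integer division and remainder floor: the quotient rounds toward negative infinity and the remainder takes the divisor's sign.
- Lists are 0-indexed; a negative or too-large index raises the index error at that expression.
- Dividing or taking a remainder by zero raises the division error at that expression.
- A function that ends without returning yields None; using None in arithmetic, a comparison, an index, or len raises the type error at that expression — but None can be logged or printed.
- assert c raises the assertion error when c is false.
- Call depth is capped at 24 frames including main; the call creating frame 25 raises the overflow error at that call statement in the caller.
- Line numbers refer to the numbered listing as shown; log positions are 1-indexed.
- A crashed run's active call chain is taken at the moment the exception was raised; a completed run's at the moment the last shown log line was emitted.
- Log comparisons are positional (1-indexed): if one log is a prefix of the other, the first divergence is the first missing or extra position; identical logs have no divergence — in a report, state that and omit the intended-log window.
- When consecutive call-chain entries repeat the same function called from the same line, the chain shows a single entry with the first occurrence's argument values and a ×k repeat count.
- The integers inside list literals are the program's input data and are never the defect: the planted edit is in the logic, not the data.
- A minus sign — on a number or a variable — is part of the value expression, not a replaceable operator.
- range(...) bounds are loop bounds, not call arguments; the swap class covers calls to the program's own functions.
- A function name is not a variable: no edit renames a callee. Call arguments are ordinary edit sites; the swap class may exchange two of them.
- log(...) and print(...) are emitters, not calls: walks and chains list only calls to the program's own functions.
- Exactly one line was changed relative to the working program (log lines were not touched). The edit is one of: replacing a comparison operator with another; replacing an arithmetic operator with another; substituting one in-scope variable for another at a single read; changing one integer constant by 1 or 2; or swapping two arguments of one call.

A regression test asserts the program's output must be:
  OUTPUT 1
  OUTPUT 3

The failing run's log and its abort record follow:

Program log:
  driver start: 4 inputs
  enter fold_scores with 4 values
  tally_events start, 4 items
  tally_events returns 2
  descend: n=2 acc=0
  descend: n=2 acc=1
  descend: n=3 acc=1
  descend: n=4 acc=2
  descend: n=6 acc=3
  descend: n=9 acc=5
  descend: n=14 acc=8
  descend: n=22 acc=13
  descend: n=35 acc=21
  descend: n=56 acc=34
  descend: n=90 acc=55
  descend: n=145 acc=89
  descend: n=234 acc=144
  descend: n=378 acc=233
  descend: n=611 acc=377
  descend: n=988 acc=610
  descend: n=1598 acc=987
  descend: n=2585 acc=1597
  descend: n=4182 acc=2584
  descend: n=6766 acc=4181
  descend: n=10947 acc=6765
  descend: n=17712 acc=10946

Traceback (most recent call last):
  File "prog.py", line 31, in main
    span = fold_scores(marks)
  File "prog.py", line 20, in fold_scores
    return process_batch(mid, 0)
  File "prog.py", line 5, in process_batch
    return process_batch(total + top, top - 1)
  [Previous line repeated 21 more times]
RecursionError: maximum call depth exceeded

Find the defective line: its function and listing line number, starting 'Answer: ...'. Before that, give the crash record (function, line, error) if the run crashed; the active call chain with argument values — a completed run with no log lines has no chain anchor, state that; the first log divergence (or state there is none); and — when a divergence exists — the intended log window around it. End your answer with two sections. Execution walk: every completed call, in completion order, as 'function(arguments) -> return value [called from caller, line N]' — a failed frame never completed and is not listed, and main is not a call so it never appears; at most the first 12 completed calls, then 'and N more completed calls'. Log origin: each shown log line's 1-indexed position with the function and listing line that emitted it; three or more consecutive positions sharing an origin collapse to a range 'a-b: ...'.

Answer: the defect is in process_batch at line 5.
Core observation: Everything matches until log position 6, which reads 'descend: n=2 acc=1' in place of 'descend: n=1 acc=2'.
Crash: process_batch, line 5, RecursionError.
Call chain: main -> fold_scores([1, 3, 8, 4]) (called at line 31) -> process_batch(2, 0) (called at line 20) -> process_batch(2, 1) (called at line 5) ×21.
First divergence: at position 6 the run shows 'descend: n=2 acc=1' where the working version logs 'descend: n=1 acc=2'.
Intended log window:
  4: tally_events returns 2
  5: descend: n=2 acc=0
  6: descend: n=1 acc=2
  7: stage result 3
Execution walk:
  tally_events([1, 3, 8, 4]) -> 2  [called from fold_scores, line 18]
Log line origins:
  1 — main, line 30
  2 — fold_scores, line 17
  3 — tally_events, line 8
  4 — tally_events, line 13
  5-26 — process_batch, line 4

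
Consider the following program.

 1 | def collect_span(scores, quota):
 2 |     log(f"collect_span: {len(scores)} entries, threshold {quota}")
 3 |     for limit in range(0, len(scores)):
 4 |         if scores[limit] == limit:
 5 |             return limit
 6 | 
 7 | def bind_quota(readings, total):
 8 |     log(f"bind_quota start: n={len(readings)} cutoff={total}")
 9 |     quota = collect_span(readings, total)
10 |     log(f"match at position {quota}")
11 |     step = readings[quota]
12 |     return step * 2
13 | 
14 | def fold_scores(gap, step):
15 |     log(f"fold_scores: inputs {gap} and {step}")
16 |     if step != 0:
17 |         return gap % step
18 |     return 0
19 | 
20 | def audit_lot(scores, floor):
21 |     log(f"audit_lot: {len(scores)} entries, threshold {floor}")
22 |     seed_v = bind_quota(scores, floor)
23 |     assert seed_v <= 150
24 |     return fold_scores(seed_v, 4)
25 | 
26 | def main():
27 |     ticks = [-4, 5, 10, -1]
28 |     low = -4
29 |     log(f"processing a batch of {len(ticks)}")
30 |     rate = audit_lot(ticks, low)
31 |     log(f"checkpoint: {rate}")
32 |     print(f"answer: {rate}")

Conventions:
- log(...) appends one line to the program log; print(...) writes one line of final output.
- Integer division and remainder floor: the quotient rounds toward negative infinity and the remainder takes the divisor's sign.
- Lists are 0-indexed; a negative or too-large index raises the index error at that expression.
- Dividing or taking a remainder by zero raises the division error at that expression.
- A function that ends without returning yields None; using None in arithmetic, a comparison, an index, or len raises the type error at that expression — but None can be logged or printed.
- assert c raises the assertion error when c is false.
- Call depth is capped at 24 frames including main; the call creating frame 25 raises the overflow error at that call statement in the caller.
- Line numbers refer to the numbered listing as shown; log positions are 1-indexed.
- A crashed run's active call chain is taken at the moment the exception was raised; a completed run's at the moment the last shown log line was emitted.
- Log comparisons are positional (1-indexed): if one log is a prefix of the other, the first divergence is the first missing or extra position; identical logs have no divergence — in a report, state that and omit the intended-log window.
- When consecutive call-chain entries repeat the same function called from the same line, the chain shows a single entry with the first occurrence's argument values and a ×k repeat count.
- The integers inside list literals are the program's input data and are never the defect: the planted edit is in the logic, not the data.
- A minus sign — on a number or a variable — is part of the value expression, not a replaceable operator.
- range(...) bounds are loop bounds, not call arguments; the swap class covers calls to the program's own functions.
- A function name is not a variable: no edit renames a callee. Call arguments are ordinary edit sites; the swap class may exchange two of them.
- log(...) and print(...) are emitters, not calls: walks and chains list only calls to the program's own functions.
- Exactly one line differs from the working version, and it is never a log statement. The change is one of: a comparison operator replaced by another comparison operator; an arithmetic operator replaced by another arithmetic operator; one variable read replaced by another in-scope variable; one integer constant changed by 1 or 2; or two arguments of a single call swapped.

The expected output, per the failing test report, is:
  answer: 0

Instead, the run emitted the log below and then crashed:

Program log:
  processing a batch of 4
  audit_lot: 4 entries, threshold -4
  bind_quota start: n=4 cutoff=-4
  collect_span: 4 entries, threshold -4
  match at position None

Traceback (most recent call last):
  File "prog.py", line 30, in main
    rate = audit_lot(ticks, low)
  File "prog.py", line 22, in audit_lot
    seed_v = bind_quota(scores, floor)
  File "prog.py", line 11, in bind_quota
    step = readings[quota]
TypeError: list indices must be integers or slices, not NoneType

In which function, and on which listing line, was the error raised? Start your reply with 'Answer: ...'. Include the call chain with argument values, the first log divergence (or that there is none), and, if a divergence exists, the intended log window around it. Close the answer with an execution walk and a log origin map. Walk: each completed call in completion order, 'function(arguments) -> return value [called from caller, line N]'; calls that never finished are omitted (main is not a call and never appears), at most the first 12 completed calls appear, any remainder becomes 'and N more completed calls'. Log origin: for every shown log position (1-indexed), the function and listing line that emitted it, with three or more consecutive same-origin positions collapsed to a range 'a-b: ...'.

Answer: the error was raised in bind_quota, line 11.
Key fact: Log line 5 is where behavior first shows: 'match at position None' appears instead of 'match at position 0'.
Call chain: main -> audit_lot([-4, 5, 10, -1], -4) (called at line 30) -> bind_quota([-4, 5, 10, -1], -4) (called at line 22).
First divergence: position 5 — shown 'match at position None', intended 'match at position 0'.
Intended log window:
  3: bind_quota start: n=4 cutoff=-4
  4: collect_span: 4 entries, threshold -4
  5: match at position 0
  6: fold_scores: inputs -8 and 4
Execution walk:
  collect_span([-4, 5, 10, -1], -4) -> None  [called from bind_quota, line 9]
Origin of each log line:
  1: logged in main at line 29
  2: logged in audit_lot at line 21
  3: logged in bind_quota at line 8
  4: logged in collect_span at line 2
  5: logged in bind_quota at line 10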